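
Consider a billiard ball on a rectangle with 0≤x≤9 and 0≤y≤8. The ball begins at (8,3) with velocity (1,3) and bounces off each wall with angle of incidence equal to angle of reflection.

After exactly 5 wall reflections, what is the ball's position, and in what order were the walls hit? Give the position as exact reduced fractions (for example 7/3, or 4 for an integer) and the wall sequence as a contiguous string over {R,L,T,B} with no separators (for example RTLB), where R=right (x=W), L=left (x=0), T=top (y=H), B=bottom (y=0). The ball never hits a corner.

Final position: (1/3,0)
Wall sequence: RTBTB

1. t=1 → R at (9,6); v=(-1,3)
2. t=2/3 → T at (25/3,8); v=(-1,-3)
3. t=8/3 → B at (17/3,0); v=(-1,3)
4. t=8/3 → T at (3,8); v=(-1,-3)
5. t=8/3 → B at (1/3,0); v=(-1,3)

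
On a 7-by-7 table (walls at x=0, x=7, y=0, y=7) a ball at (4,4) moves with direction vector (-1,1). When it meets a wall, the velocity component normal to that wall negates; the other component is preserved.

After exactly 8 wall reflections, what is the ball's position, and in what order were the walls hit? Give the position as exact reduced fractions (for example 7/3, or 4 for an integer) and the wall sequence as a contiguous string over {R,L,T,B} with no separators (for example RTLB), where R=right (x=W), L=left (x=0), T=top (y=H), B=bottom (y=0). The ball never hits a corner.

1. t=3 → T at (1,7); v=(-1,-1)
2. t=1 → L at (0,6); v=(1,-1)
3. t=6 → B at (6,0); v=(1,1)
4. t=1 → R at (7,1); v=(-1,1)
5. t=6 → T at (1,7); v=(-1,-1)
6. t=1 → L at (0,6); v=(1,-1)
7. t=6 → B at (6,0); v=(1,1)
8. t=1 → R at (7,1); v=(-1,1)

Final position: (7,1)
Wall sequence: TLBRTLBR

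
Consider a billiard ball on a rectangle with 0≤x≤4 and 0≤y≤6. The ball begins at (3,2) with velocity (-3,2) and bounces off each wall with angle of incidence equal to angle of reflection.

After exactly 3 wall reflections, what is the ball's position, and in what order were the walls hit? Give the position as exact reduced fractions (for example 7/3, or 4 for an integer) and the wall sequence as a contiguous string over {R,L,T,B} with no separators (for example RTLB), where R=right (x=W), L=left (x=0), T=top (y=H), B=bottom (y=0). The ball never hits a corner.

1. t=1 → L at (0,4); v=(3,2)
2. t=1 → T at (3,6); v=(3,-2)
3. t=1/3 → R at (4,16/3); v=(-3,-2)

Final position: (4,16/3)
Wall sequence: LTR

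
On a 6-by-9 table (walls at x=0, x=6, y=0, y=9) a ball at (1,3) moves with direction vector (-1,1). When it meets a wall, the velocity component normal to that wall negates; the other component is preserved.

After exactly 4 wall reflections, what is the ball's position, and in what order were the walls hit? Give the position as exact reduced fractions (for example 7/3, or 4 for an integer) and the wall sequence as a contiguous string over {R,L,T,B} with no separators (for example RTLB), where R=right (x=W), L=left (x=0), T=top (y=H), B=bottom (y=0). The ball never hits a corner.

Final position: (0,2)
Wall sequence: LTRL

1. t=1 → L at (0,4); v=(1,1)
2. t=5 → T at (5,9); v=(1,-1)
3. t=1 → R at (6,8); v=(-1,-1)
4. t=6 → L at (0,2); v=(1,-1)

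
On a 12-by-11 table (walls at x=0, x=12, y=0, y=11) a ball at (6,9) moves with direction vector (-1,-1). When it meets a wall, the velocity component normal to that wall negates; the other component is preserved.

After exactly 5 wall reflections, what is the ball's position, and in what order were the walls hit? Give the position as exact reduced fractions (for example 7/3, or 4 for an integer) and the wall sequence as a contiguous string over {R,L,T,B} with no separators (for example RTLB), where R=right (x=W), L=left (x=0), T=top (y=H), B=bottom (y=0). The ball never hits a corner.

1. t=6 → L at (0,3); v=(1,-1)
2. t=3 → B at (3,0); v=(1,1)
3. t=9 → R at (12,9); v=(-1,1)
4. t=2 → T at (10,11); v=(-1,-1)
5. t=10 → L at (0,1); v=(1,-1)

Final position: (0,1)
Wall sequence: LBRTL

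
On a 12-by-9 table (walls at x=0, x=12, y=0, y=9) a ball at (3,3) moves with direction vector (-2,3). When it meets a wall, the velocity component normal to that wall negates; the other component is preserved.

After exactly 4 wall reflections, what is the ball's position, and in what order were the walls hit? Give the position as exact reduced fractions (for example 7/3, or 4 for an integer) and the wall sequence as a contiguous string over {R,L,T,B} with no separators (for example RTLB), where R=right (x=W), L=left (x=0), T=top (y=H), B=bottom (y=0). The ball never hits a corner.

1. t=3/2 → L at (0,15/2); v=(2,3)
2. t=1/2 → T at (1,9); v=(2,-3)
3. t=3 → B at (7,0); v=(2,3)
4. t=5/2 → R at (12,15/2); v=(-2,3)

Final position: (12,15/2)
Wall sequence: LTBR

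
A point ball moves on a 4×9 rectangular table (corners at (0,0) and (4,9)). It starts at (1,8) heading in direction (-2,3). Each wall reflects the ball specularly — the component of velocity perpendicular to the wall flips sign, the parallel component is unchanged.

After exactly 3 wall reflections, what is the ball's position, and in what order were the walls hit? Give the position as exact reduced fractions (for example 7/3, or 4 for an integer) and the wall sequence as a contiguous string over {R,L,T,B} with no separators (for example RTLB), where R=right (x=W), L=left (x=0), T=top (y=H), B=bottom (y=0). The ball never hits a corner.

1. t=1/3 → T at (1/3,9); v=(-2,-3)
2. t=1/6 → L at (0,17/2); v=(2,-3)
3. t=2 → R at (4,5/2); v=(-2,-3)

Final position: (4,5/2)
Wall sequence: TLR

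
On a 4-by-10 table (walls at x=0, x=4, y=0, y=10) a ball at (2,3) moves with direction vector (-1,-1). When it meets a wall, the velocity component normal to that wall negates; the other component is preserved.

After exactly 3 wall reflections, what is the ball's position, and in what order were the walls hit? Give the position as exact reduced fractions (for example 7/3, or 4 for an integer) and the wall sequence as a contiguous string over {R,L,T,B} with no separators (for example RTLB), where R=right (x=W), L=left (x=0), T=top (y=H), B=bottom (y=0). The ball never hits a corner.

Final position: (4,3)
Wall sequence: LBR

1. t=2 → L at (0,1); v=(1,-1)
2. t=1 → B at (1,0); v=(1,1)
3. t=3 → R at (4,3); v=(-1,1)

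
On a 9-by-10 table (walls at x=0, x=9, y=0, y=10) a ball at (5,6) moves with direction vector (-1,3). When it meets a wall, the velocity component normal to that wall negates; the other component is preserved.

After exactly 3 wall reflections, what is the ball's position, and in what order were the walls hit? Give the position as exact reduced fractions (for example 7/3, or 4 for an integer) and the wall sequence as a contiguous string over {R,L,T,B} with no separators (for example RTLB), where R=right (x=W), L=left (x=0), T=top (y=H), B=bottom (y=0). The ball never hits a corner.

Final position: (0,1)
Wall sequence: TBL

1. t=4/3 → T at (11/3,10); v=(-1,-3)
2. t=10/3 → B at (1/3,0); v=(-1,3)
3. t=1/3 → L at (0,1); v=(1,3)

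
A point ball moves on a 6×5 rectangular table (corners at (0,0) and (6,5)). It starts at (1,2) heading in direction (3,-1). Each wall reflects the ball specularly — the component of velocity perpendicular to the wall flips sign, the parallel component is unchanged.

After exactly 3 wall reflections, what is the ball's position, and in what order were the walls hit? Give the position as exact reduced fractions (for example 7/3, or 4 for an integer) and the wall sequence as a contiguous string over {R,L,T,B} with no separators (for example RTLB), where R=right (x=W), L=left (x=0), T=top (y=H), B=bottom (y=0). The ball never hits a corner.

1. t=5/3 → R at (6,1/3); v=(-3,-1)
2. t=1/3 → B at (5,0); v=(-3,1)
3. t=5/3 → L at (0,5/3); v=(3,1)

Final position: (0,5/3)
Wall sequence: RBL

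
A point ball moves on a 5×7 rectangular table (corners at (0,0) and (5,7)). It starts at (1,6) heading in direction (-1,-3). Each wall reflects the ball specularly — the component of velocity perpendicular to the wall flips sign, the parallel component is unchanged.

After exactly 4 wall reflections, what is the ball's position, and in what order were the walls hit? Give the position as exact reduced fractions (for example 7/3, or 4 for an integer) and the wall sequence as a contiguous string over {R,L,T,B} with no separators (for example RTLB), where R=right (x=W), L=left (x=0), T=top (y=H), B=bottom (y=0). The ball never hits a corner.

Final position: (5,2)
Wall sequence: LBTR

1. t=1 → L at (0,3); v=(1,-3)
2. t=1 → B at (1,0); v=(1,3)
3. t=7/3 → T at (10/3,7); v=(1,-3)
4. t=5/3 → R at (5,2); v=(-1,-3)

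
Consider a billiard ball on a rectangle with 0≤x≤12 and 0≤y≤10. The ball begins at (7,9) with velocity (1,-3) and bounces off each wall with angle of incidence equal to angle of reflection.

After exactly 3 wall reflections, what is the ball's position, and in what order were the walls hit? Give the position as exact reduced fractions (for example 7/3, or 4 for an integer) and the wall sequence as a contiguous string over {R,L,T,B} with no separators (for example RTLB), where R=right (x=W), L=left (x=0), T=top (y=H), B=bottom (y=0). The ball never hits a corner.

Final position: (32/3,10)
Wall sequence: BRT

1. t=3 → B at (10,0); v=(1,3)
2. t=2 → R at (12,6); v=(-1,3)
3. t=4/3 → T at (32/3,10); v=(-1,-3)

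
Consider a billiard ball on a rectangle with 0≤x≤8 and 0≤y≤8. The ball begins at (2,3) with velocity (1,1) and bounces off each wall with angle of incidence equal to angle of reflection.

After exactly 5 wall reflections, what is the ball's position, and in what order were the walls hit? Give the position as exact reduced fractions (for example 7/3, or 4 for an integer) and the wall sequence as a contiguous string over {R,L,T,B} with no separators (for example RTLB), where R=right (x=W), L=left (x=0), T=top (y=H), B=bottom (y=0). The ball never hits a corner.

1. t=5 → T at (7,8); v=(1,-1)
2. t=1 → R at (8,7); v=(-1,-1)
3. t=7 → B at (1,0); v=(-1,1)
4. t=1 → L at (0,1); v=(1,1)
5. t=7 → T at (7,8); v=(1,-1)

Final position: (7,8)
Wall sequence: TRBLT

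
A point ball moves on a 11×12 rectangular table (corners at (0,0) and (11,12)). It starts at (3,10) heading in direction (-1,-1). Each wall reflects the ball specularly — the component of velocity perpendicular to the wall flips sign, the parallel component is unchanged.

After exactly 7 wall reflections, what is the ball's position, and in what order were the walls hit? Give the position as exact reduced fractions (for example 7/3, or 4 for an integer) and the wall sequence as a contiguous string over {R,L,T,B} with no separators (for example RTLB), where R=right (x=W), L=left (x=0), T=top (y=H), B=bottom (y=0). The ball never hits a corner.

Final position: (11,2)
Wall sequence: LBRTLBR

1. t=3 → L at (0,7); v=(1,-1)
2. t=7 → B at (7,0); v=(1,1)
3. t=4 → R at (11,4); v=(-1,1)
4. t=8 → T at (3,12); v=(-1,-1)
5. t=3 → L at (0,9); v=(1,-1)
6. t=9 → B at (9,0); v=(1,1)
7. t=2 → R at (11,2); v=(-1,1)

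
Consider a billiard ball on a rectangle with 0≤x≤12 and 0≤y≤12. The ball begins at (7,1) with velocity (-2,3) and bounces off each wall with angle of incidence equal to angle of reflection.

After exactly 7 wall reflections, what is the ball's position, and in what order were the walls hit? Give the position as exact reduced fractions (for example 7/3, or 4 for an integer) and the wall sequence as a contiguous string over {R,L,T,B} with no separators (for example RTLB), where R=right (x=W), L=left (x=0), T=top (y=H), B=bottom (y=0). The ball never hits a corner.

1. t=7/2 → L at (0,23/2); v=(2,3)
2. t=1/6 → T at (1/3,12); v=(2,-3)
3. t=4 → B at (25/3,0); v=(2,3)
4. t=11/6 → R at (12,11/2); v=(-2,3)
5. t=13/6 → T at (23/3,12); v=(-2,-3)
6. t=23/6 → L at (0,1/2); v=(2,-3)
7. t=1/6 → B at (1/3,0); v=(2,3)

Final position: (1/3,0)
Wall sequence: LTBRTLB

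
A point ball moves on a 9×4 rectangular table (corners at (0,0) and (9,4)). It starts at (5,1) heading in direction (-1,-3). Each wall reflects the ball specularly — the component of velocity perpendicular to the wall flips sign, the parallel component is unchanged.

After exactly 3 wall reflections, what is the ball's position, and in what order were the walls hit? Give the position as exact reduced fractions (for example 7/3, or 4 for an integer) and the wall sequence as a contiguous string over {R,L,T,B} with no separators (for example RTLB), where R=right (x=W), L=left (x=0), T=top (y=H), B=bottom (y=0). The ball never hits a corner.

Final position: (2,0)
Wall sequence: BTB

1. t=1/3 → B at (14/3,0); v=(-1,3)
2. t=4/3 → T at (10/3,4); v=(-1,-3)
3. t=4/3 → B at (2,0); v=(-1,3)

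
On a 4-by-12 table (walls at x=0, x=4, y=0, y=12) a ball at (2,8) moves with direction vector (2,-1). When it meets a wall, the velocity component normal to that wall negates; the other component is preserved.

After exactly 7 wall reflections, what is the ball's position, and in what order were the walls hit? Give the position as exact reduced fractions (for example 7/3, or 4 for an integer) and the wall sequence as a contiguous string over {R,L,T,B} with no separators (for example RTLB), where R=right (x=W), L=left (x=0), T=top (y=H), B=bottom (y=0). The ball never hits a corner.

1. t=1 → R at (4,7); v=(-2,-1)
2. t=2 → L at (0,5); v=(2,-1)
3. t=2 → R at (4,3); v=(-2,-1)
4. t=2 → L at (0,1); v=(2,-1)
5. t=1 → B at (2,0); v=(2,1)
6. t=1 → R at (4,1); v=(-2,1)
7. t=2 → L at (0,3); v=(2,1)

Final position: (0,3)
Wall sequence: RLRLBRL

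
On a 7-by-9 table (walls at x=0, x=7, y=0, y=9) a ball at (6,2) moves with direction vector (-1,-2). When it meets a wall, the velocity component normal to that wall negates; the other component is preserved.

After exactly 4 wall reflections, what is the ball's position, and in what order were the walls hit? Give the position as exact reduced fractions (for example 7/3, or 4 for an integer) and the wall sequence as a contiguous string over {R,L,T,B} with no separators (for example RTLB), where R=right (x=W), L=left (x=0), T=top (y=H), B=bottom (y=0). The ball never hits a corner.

1. t=1 → B at (5,0); v=(-1,2)
2. t=9/2 → T at (1/2,9); v=(-1,-2)
3. t=1/2 → L at (0,8); v=(1,-2)
4. t=4 → B at (4,0); v=(1,2)

Final position: (4,0)
Wall sequence: BTLB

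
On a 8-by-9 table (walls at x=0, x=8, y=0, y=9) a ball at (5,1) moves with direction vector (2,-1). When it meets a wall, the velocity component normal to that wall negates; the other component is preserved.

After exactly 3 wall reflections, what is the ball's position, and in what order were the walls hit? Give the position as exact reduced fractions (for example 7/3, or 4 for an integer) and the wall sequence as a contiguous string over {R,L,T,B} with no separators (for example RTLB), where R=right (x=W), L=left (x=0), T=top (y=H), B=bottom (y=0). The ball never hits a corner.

1. t=1 → B at (7,0); v=(2,1)
2. t=1/2 → R at (8,1/2); v=(-2,1)
3. t=4 → L at (0,9/2); v=(2,1)

Final position: (0,9/2)
Wall sequence: BRL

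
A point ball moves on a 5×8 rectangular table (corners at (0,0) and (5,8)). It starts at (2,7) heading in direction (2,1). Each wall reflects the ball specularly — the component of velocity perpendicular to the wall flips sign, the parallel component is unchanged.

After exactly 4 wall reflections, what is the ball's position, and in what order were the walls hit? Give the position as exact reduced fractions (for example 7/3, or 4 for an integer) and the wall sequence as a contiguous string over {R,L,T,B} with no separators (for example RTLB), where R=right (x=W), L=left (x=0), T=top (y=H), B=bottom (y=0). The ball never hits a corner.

1. t=1 → T at (4,8); v=(2,-1)
2. t=1/2 → R at (5,15/2); v=(-2,-1)
3. t=5/2 → L at (0,5); v=(2,-1)
4. t=5/2 → R at (5,5/2); v=(-2,-1)

Final position: (5,5/2)
Wall sequence: TRLR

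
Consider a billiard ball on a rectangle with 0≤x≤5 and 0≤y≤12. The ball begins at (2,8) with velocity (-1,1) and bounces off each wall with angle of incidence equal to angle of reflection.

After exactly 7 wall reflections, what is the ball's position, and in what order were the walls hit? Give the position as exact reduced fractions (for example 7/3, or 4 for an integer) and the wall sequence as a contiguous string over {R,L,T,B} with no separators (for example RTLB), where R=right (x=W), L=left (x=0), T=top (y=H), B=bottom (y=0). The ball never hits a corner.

1. t=2 → L at (0,10); v=(1,1)
2. t=2 → T at (2,12); v=(1,-1)
3. t=3 → R at (5,9); v=(-1,-1)
4. t=5 → L at (0,4); v=(1,-1)
5. t=4 → B at (4,0); v=(1,1)
6. t=1 → R at (5,1); v=(-1,1)
7. t=5 → L at (0,6); v=(1,1)

Final position: (0,6)
Wall sequence: LTRLBRL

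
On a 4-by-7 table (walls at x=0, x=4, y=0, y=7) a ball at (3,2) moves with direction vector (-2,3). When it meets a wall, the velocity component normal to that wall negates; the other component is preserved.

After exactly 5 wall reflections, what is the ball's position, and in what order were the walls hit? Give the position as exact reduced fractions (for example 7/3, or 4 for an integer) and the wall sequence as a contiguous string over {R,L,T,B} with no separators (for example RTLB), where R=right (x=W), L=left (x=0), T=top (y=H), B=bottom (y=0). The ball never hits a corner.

Final position: (0,9/2)
Wall sequence: LTRBL

1. t=3/2 → L at (0,13/2); v=(2,3)
2. t=1/6 → T at (1/3,7); v=(2,-3)
3. t=11/6 → R at (4,3/2); v=(-2,-3)
4. t=1/2 → B at (3,0); v=(-2,3)
5. t=3/2 → L at (0,9/2); v=(2,3)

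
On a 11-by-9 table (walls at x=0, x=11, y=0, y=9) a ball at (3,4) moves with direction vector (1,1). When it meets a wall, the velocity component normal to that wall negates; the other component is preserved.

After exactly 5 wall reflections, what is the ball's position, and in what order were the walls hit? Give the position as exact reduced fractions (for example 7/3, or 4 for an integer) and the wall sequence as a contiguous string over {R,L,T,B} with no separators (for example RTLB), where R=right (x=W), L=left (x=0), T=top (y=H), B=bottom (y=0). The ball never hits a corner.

1. t=5 → T at (8,9); v=(1,-1)
2. t=3 → R at (11,6); v=(-1,-1)
3. t=6 → B at (5,0); v=(-1,1)
4. t=5 → L at (0,5); v=(1,1)
5. t=4 → T at (4,9); v=(1,-1)

Final position: (4,9)
Wall sequence: TRBLT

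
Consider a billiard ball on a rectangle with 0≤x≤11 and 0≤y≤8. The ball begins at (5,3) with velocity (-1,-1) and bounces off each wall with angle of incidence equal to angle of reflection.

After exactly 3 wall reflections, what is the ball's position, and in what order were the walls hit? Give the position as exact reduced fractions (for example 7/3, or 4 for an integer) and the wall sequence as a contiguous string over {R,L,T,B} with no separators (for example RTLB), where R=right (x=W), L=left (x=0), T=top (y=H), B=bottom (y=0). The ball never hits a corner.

Final position: (6,8)
Wall sequence: BLT

1. t=3 → B at (2,0); v=(-1,1)
2. t=2 → L at (0,2); v=(1,1)
3. t=6 → T at (6,8); v=(1,-1)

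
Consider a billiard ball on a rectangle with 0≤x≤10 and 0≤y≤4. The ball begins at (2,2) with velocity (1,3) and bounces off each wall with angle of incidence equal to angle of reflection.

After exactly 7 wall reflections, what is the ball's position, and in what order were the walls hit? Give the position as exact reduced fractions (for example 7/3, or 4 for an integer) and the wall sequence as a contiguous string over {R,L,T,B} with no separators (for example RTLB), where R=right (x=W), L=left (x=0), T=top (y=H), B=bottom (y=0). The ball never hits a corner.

1. t=2/3 → T at (8/3,4); v=(1,-3)
2. t=4/3 → B at (4,0); v=(1,3)
3. t=4/3 → T at (16/3,4); v=(1,-3)
4. t=4/3 → B at (20/3,0); v=(1,3)
5. t=4/3 → T at (8,4); v=(1,-3)
6. t=4/3 → B at (28/3,0); v=(1,3)
7. t=2/3 → R at (10,2); v=(-1,3)

Final position: (10,2)
Wall sequence: TBTBTBR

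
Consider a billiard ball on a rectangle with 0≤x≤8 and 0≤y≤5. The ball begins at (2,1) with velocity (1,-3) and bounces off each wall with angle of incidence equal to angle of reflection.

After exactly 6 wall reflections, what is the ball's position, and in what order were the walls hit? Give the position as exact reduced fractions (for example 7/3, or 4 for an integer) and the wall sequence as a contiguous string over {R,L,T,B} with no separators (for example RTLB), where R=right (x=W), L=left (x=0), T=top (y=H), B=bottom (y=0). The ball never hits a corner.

1. t=1/3 → B at (7/3,0); v=(1,3)
2. t=5/3 → T at (4,5); v=(1,-3)
3. t=5/3 → B at (17/3,0); v=(1,3)
4. t=5/3 → T at (22/3,5); v=(1,-3)
5. t=2/3 → R at (8,3); v=(-1,-3)
6. t=1 → B at (7,0); v=(-1,3)

Final position: (7,0)
Wall sequence: BTBTRB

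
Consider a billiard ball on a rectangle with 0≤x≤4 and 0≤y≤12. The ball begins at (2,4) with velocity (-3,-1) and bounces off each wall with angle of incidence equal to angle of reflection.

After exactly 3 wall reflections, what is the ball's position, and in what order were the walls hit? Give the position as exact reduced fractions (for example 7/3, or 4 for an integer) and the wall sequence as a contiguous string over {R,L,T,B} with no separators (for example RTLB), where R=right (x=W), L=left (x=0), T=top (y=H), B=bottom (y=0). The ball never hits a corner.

Final position: (0,2/3)
Wall sequence: LRL

1. t=2/3 → L at (0,10/3); v=(3,-1)
2. t=4/3 → R at (4,2); v=(-3,-1)
3. t=4/3 → L at (0,2/3); v=(3,-1)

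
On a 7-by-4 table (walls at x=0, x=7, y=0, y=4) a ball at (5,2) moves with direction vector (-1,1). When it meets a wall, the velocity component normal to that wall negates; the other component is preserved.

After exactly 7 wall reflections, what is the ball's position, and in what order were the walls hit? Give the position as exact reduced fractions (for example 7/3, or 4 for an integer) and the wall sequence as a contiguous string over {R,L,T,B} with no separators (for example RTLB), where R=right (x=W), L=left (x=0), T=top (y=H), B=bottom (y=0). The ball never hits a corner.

1. t=2 → T at (3,4); v=(-1,-1)
2. t=3 → L at (0,1); v=(1,-1)
3. t=1 → B at (1,0); v=(1,1)
4. t=4 → T at (5,4); v=(1,-1)
5. t=2 → R at (7,2); v=(-1,-1)
6. t=2 → B at (5,0); v=(-1,1)
7. t=4 → T at (1,4); v=(-1,-1)

Final position: (1,4)
Wall sequence: TLBTRBT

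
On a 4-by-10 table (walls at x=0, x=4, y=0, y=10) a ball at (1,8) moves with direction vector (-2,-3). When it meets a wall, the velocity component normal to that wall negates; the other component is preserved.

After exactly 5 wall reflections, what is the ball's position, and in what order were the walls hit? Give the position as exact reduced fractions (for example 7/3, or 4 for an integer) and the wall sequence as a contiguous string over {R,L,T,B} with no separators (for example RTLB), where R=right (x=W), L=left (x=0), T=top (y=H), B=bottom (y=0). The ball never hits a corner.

Final position: (3,10)
Wall sequence: LRBLT

1. t=1/2 → L at (0,13/2); v=(2,-3)
2. t=2 → R at (4,1/2); v=(-2,-3)
3. t=1/6 → B at (11/3,0); v=(-2,3)
4. t=11/6 → L at (0,11/2); v=(2,3)
5. t=3/2 → T at (3,10); v=(2,-3)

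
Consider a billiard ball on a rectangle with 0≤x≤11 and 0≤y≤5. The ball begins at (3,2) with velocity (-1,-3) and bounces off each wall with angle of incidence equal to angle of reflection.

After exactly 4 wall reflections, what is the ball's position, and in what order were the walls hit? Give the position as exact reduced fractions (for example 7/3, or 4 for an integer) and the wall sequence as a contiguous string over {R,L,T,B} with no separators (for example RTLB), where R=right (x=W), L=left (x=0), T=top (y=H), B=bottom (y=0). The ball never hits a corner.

Final position: (1,0)
Wall sequence: BTLB

1. t=2/3 → B at (7/3,0); v=(-1,3)
2. t=5/3 → T at (2/3,5); v=(-1,-3)
3. t=2/3 → L at (0,3); v=(1,-3)
4. t=1 → B at (1,0); v=(1,3)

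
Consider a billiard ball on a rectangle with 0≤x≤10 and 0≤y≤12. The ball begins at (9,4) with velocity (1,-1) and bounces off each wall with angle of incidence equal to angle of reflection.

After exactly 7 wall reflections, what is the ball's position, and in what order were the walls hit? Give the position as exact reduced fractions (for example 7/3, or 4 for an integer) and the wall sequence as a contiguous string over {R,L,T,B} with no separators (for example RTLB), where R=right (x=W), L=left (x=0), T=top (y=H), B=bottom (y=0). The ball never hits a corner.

1. t=1 → R at (10,3); v=(-1,-1)
2. t=3 → B at (7,0); v=(-1,1)
3. t=7 → L at (0,7); v=(1,1)
4. t=5 → T at (5,12); v=(1,-1)
5. t=5 → R at (10,7); v=(-1,-1)
6. t=7 → B at (3,0); v=(-1,1)
7. t=3 → L at (0,3); v=(1,1)

Final position: (0,3)
Wall sequence: RBLTRBL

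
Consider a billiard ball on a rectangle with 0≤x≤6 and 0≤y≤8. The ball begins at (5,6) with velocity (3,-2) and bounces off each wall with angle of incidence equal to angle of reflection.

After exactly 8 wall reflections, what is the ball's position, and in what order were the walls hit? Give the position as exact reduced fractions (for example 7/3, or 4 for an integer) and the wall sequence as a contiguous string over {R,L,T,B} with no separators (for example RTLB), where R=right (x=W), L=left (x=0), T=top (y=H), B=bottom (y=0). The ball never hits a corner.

Final position: (0,4/3)
Wall sequence: RLBRLTRL

1. t=1/3 → R at (6,16/3); v=(-3,-2)
2. t=2 → L at (0,4/3); v=(3,-2)
3. t=2/3 → B at (2,0); v=(3,2)
4. t=4/3 → R at (6,8/3); v=(-3,2)
5. t=2 → L at (0,20/3); v=(3,2)
6. t=2/3 → T at (2,8); v=(3,-2)
7. t=4/3 → R at (6,16/3); v=(-3,-2)
8. t=2 → L at (0,4/3); v=(3,-2)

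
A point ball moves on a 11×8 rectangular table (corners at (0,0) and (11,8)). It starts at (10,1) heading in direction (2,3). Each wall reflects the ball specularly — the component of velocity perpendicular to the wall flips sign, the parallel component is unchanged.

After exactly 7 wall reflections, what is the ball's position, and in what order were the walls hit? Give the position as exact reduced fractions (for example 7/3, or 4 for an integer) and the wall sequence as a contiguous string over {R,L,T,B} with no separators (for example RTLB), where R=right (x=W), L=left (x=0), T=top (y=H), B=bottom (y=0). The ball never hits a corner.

1. t=1/2 → R at (11,5/2); v=(-2,3)
2. t=11/6 → T at (22/3,8); v=(-2,-3)
3. t=8/3 → B at (2,0); v=(-2,3)
4. t=1 → L at (0,3); v=(2,3)
5. t=5/3 → T at (10/3,8); v=(2,-3)
6. t=8/3 → B at (26/3,0); v=(2,3)
7. t=7/6 → R at (11,7/2); v=(-2,3)

Final position: (11,7/2)
Wall sequence: RTBLTBR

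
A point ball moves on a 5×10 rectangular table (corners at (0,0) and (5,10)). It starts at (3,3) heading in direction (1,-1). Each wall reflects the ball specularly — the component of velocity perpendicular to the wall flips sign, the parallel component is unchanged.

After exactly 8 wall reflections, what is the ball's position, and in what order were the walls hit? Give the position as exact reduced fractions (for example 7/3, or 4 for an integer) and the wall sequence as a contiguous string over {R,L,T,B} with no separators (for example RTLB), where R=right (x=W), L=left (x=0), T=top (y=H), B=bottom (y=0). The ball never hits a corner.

Final position: (4,0)
Wall sequence: RBLRTLRB

1. t=2 → R at (5,1); v=(-1,-1)
2. t=1 → B at (4,0); v=(-1,1)
3. t=4 → L at (0,4); v=(1,1)
4. t=5 → R at (5,9); v=(-1,1)
5. t=1 → T at (4,10); v=(-1,-1)
6. t=4 → L at (0,6); v=(1,-1)
7. t=5 → R at (5,1); v=(-1,-1)
8. t=1 → B at (4,0); v=(-1,1)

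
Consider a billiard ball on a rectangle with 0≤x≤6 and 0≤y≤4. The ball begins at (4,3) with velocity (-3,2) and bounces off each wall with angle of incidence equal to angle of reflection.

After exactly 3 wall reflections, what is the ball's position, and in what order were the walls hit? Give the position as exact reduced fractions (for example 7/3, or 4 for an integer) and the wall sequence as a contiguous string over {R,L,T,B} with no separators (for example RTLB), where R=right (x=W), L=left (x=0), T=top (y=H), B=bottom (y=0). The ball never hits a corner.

1. t=1/2 → T at (5/2,4); v=(-3,-2)
2. t=5/6 → L at (0,7/3); v=(3,-2)
3. t=7/6 → B at (7/2,0); v=(3,2)

Final position: (7/2,0)
Wall sequence: TLB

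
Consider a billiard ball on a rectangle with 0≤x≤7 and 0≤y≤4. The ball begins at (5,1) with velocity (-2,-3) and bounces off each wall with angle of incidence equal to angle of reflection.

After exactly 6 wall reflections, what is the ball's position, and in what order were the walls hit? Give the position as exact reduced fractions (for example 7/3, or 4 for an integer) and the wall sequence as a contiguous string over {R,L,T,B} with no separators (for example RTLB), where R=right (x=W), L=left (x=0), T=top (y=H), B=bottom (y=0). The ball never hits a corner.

Final position: (19/3,0)
Wall sequence: BTLBTB

1. t=1/3 → B at (13/3,0); v=(-2,3)
2. t=4/3 → T at (5/3,4); v=(-2,-3)
3. t=5/6 → L at (0,3/2); v=(2,-3)
4. t=1/2 → B at (1,0); v=(2,3)
5. t=4/3 → T at (11/3,4); v=(2,-3)
6. t=4/3 → B at (19/3,0); v=(2,3)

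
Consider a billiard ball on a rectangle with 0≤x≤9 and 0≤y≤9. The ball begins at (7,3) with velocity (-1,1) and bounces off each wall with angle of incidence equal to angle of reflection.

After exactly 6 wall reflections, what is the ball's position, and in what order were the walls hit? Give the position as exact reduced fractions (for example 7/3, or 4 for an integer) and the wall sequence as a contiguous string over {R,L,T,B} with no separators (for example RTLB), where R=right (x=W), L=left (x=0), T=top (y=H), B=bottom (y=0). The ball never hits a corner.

1. t=6 → T at (1,9); v=(-1,-1)
2. t=1 → L at (0,8); v=(1,-1)
3. t=8 → B at (8,0); v=(1,1)
4. t=1 → R at (9,1); v=(-1,1)
5. t=8 → T at (1,9); v=(-1,-1)
6. t=1 → L at (0,8); v=(1,-1)

Final position: (0,8)
Wall sequence: TLBRTL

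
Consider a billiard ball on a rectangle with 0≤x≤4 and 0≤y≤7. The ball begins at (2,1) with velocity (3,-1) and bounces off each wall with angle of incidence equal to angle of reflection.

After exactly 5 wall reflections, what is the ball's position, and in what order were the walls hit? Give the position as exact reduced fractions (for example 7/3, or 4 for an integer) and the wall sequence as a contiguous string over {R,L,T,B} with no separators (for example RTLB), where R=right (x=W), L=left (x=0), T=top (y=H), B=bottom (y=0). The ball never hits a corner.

1. t=2/3 → R at (4,1/3); v=(-3,-1)
2. t=1/3 → B at (3,0); v=(-3,1)
3. t=1 → L at (0,1); v=(3,1)
4. t=4/3 → R at (4,7/3); v=(-3,1)
5. t=4/3 → L at (0,11/3); v=(3,1)

Final position: (0,11/3)
Wall sequence: RBLRL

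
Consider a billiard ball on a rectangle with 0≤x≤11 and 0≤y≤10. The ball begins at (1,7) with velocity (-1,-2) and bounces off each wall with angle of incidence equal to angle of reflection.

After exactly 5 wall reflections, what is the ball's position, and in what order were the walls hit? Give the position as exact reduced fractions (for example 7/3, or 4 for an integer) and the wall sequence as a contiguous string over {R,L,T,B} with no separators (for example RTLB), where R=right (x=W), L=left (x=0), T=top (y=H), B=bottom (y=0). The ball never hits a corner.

Final position: (19/2,0)
Wall sequence: LBTRB

1. t=1 → L at (0,5); v=(1,-2)
2. t=5/2 → B at (5/2,0); v=(1,2)
3. t=5 → T at (15/2,10); v=(1,-2)
4. t=7/2 → R at (11,3); v=(-1,-2)
5. t=3/2 → B at (19/2,0); v=(-1,2)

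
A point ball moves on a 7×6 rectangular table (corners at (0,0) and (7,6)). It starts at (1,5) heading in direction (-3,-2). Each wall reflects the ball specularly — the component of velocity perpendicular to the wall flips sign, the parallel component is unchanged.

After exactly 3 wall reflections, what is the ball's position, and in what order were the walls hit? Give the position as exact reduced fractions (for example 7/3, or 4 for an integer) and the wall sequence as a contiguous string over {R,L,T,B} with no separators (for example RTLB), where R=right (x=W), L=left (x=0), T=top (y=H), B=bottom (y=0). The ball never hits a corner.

1. t=1/3 → L at (0,13/3); v=(3,-2)
2. t=13/6 → B at (13/2,0); v=(3,2)
3. t=1/6 → R at (7,1/3); v=(-3,2)

Final position: (7,1/3)
Wall sequence: LBR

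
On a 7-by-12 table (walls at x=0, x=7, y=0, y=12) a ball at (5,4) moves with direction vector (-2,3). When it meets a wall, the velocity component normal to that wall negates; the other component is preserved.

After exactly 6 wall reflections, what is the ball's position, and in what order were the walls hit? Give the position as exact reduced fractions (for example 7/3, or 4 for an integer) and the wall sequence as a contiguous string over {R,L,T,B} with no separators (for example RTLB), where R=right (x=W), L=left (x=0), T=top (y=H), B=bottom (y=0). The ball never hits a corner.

Final position: (7/3,12)
Wall sequence: LTRBLT

1. t=5/2 → L at (0,23/2); v=(2,3)
2. t=1/6 → T at (1/3,12); v=(2,-3)
3. t=10/3 → R at (7,2); v=(-2,-3)
4. t=2/3 → B at (17/3,0); v=(-2,3)
5. t=17/6 → L at (0,17/2); v=(2,3)
6. t=7/6 → T at (7/3,12); v=(2,-3)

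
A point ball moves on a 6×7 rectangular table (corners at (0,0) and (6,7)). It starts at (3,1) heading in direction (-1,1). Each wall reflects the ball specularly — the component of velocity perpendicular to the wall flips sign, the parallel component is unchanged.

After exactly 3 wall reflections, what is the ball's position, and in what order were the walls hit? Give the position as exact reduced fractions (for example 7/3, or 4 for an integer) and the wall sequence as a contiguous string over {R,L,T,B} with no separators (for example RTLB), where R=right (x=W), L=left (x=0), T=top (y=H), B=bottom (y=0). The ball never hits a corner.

Final position: (6,4)
Wall sequence: LTR

1. t=3 → L at (0,4); v=(1,1)
2. t=3 → T at (3,7); v=(1,-1)
3. t=3 → R at (6,4); v=(-1,-1)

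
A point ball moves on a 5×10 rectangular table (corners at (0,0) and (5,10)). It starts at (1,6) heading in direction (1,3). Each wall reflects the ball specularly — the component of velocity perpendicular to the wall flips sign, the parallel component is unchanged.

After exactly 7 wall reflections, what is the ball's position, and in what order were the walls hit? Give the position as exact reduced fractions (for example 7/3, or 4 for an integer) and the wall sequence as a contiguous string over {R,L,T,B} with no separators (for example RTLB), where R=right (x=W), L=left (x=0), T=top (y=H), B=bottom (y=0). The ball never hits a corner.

Final position: (5,8)
Wall sequence: TRBTLBR

1. t=4/3 → T at (7/3,10); v=(1,-3)
2. t=8/3 → R at (5,2); v=(-1,-3)
3. t=2/3 → B at (13/3,0); v=(-1,3)
4. t=10/3 → T at (1,10); v=(-1,-3)
5. t=1 → L at (0,7); v=(1,-3)
6. t=7/3 → B at (7/3,0); v=(1,3)
7. t=8/3 → R at (5,8); v=(-1,3)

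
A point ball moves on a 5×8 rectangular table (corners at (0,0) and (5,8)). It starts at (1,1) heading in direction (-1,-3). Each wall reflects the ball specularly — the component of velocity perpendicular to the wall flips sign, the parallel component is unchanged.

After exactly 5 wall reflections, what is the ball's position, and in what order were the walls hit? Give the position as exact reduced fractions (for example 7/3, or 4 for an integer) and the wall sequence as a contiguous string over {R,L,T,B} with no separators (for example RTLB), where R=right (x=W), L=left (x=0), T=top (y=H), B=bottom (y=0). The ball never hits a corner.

1. t=1/3 → B at (2/3,0); v=(-1,3)
2. t=2/3 → L at (0,2); v=(1,3)
3. t=2 → T at (2,8); v=(1,-3)
4. t=8/3 → B at (14/3,0); v=(1,3)
5. t=1/3 → R at (5,1); v=(-1,3)

Final position: (5,1)
Wall sequence: BLTBR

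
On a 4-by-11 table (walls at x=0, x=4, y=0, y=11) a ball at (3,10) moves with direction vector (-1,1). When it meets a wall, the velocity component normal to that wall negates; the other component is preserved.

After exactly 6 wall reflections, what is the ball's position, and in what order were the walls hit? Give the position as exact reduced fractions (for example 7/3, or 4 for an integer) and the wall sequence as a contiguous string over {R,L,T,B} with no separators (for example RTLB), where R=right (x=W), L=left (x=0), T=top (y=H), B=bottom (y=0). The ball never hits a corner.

1. t=1 → T at (2,11); v=(-1,-1)
2. t=2 → L at (0,9); v=(1,-1)
3. t=4 → R at (4,5); v=(-1,-1)
4. t=4 → L at (0,1); v=(1,-1)
5. t=1 → B at (1,0); v=(1,1)
6. t=3 → R at (4,3); v=(-1,1)

Final position: (4,3)
Wall sequence: TLRLBR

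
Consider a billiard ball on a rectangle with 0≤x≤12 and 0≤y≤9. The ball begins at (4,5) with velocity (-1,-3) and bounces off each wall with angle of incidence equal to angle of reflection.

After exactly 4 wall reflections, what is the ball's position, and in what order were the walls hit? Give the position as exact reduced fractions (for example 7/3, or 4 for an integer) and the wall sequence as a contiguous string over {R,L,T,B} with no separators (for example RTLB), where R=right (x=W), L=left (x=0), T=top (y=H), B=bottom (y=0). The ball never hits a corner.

Final position: (11/3,0)
Wall sequence: BLTB

1. t=5/3 → B at (7/3,0); v=(-1,3)
2. t=7/3 → L at (0,7); v=(1,3)
3. t=2/3 → T at (2/3,9); v=(1,-3)
4. t=3 → B at (11/3,0); v=(1,3)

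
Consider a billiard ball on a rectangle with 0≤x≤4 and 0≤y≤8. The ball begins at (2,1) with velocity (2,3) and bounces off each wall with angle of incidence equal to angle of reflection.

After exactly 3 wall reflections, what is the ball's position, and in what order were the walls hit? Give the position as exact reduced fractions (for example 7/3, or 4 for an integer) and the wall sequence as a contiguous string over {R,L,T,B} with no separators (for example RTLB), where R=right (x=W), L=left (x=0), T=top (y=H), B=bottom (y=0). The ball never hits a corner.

1. t=1 → R at (4,4); v=(-2,3)
2. t=4/3 → T at (4/3,8); v=(-2,-3)
3. t=2/3 → L at (0,6); v=(2,-3)

Final position: (0,6)
Wall sequence: RTL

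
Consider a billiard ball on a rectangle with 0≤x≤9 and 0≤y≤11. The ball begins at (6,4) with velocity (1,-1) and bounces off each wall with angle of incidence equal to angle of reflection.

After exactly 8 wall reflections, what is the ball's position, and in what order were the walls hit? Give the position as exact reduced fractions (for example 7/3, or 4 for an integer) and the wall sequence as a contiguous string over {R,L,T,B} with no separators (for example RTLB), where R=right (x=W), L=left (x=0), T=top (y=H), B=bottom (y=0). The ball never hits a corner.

1. t=3 → R at (9,1); v=(-1,-1)
2. t=1 → B at (8,0); v=(-1,1)
3. t=8 → L at (0,8); v=(1,1)
4. t=3 → T at (3,11); v=(1,-1)
5. t=6 → R at (9,5); v=(-1,-1)
6. t=5 → B at (4,0); v=(-1,1)
7. t=4 → L at (0,4); v=(1,1)
8. t=7 → T at (7,11); v=(1,-1)

Final position: (7,11)
Wall sequence: RBLTRBLT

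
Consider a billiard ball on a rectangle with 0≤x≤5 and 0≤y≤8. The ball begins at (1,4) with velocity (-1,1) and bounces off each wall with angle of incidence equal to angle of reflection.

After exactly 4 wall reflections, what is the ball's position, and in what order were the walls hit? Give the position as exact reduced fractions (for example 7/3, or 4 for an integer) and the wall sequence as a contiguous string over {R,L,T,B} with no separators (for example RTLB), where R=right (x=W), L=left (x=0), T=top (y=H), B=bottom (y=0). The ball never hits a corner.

Final position: (0,1)
Wall sequence: LTRL

1. t=1 → L at (0,5); v=(1,1)
2. t=3 → T at (3,8); v=(1,-1)
3. t=2 → R at (5,6); v=(-1,-1)
4. t=5 → L at (0,1); v=(1,-1)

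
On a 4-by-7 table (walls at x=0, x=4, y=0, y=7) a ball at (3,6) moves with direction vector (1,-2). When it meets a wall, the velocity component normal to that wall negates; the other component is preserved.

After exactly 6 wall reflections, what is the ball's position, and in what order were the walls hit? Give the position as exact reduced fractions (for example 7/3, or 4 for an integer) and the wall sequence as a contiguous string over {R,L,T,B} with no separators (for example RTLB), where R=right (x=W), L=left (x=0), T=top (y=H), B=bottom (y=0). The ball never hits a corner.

1. t=1 → R at (4,4); v=(-1,-2)
2. t=2 → B at (2,0); v=(-1,2)
3. t=2 → L at (0,4); v=(1,2)
4. t=3/2 → T at (3/2,7); v=(1,-2)
5. t=5/2 → R at (4,2); v=(-1,-2)
6. t=1 → B at (3,0); v=(-1,2)

Final position: (3,0)
Wall sequence: RBLTRB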